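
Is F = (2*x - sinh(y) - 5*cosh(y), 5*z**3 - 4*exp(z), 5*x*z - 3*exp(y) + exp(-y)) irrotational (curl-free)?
No, ∇×F = (-15*z**2 - 3*exp(y) + 4*exp(z) - exp(-y), -5*z, 5*sinh(y) + cosh(y))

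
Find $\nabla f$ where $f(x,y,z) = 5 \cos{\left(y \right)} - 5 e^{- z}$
(0, -5*sin(y), 5*exp(-z))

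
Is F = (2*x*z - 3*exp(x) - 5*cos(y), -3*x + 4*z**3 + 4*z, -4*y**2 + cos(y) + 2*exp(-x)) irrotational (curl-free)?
No, ∇×F = (-8*y - 12*z**2 - sin(y) - 4, 2*x + 2*exp(-x), -5*sin(y) - 3)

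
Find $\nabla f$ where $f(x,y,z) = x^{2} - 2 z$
(2*x, 0, -2)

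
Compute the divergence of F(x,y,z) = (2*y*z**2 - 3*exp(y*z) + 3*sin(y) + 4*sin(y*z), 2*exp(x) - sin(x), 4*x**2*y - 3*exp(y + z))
-3*exp(y + z)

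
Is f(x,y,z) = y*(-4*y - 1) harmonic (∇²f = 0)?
No, ∇²f = -8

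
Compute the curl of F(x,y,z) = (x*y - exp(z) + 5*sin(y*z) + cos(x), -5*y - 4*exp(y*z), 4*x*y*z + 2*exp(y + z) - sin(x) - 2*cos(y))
(4*x*z + 4*y*exp(y*z) + 2*exp(y + z) + 2*sin(y), -4*y*z + 5*y*cos(y*z) - exp(z) + cos(x), -x - 5*z*cos(y*z))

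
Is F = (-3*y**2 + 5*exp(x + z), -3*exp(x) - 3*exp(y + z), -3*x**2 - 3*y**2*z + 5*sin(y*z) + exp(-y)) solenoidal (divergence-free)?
No, ∇·F = -3*y**2 + 5*y*cos(y*z) + 5*exp(x + z) - 3*exp(y + z)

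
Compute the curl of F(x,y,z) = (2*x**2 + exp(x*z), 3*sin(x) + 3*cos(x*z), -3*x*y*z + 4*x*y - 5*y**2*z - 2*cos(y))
(-3*x*z + 3*x*sin(x*z) + 4*x - 10*y*z + 2*sin(y), x*exp(x*z) + 3*y*z - 4*y, -3*z*sin(x*z) + 3*cos(x))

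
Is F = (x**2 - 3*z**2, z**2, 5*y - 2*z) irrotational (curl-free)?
No, ∇×F = (5 - 2*z, -6*z, 0)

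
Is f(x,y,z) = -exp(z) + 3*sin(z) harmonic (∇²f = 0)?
No, ∇²f = -exp(z) - 3*sin(z)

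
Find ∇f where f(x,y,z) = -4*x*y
(-4*y, -4*x, 0)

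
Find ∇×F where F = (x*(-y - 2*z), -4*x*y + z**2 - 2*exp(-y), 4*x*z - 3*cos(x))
(-2*z, -2*x - 4*z - 3*sin(x), x - 4*y)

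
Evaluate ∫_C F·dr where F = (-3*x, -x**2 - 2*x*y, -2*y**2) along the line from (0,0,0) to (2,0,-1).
-6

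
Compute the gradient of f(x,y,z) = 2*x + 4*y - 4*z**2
(2, 4, -8*z)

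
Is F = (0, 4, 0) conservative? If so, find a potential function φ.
Yes, F is conservative. φ = 4*y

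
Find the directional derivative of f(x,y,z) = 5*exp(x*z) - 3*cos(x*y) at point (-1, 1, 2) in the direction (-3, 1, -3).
3*sqrt(19)*(-5 + 4*exp(2)*sin(1))*exp(-2)/19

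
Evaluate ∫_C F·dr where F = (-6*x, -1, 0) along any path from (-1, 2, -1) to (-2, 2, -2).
-9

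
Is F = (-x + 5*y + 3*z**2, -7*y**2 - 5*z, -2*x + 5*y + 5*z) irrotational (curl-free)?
No, ∇×F = (10, 6*z + 2, -5)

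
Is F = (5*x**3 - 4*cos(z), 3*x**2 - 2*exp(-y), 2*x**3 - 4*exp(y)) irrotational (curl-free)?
No, ∇×F = (-4*exp(y), -6*x**2 + 4*sin(z), 6*x)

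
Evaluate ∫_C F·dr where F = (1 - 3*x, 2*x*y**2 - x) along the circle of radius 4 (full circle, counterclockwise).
112*pi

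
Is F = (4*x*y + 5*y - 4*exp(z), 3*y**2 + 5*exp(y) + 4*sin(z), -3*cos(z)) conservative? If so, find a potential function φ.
No, ∇×F = (-4*cos(z), -4*exp(z), -4*x - 5) ≠ 0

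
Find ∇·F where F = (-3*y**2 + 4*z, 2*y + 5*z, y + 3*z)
5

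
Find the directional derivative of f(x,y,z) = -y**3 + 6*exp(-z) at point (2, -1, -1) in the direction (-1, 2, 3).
3*sqrt(14)*(-3*E - 1)/7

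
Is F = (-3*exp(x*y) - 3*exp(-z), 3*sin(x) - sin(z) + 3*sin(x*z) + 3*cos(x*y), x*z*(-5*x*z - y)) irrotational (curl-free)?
No, ∇×F = (-x*z - 3*x*cos(x*z) + cos(z), 10*x*z**2 + y*z + 3*exp(-z), 3*x*exp(x*y) - 3*y*sin(x*y) + 3*z*cos(x*z) + 3*cos(x))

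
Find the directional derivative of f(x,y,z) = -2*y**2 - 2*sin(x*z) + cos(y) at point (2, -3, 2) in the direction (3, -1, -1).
-sqrt(11)*(8*cos(4) + sin(3) + 12)/11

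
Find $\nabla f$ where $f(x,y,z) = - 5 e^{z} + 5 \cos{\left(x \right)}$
(-5*sin(x), 0, -5*exp(z))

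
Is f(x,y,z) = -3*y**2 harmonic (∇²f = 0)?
No, ∇²f = -6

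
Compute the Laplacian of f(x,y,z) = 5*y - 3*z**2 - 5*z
-6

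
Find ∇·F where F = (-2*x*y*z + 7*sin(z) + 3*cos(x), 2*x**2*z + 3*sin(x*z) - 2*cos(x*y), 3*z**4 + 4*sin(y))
2*x*sin(x*y) - 2*y*z + 12*z**3 - 3*sin(x)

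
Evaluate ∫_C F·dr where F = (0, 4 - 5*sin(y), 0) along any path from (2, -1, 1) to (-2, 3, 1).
5*cos(3) - 5*cos(1) + 16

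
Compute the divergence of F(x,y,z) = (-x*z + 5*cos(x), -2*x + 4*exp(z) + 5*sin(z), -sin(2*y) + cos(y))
-z - 5*sin(x)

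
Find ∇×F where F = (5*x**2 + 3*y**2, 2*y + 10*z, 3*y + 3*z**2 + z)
(-7, 0, -6*y)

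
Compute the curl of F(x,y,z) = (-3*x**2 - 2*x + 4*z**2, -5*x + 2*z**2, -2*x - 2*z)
(-4*z, 8*z + 2, -5)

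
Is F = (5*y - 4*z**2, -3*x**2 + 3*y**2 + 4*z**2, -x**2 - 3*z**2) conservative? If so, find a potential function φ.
No, ∇×F = (-8*z, 2*x - 8*z, -6*x - 5) ≠ 0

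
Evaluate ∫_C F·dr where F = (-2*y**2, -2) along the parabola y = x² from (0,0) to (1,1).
-12/5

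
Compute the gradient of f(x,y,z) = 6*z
(0, 0, 6)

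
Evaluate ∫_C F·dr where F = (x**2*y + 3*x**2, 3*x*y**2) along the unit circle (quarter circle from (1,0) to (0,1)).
-1 + pi/8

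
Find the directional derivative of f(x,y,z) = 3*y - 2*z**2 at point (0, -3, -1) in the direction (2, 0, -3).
-12*sqrt(13)/13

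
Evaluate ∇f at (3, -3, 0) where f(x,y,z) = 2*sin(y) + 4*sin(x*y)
(-12*cos(9), 12*cos(9) + 2*cos(3), 0)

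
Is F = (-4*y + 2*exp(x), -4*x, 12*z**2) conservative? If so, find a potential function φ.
Yes, F is conservative. φ = -4*x*y + 4*z**3 + 2*exp(x)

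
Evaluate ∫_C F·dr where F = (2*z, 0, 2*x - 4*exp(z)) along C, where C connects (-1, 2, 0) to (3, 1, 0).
0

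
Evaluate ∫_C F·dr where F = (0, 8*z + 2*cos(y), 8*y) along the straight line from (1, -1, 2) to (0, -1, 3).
-8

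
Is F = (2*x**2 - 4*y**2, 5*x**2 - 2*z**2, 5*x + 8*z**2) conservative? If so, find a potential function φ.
No, ∇×F = (4*z, -5, 10*x + 8*y) ≠ 0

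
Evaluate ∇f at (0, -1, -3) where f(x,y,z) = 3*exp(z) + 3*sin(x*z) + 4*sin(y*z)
(-9, -12*cos(3), 3*exp(-3) - 4*cos(3))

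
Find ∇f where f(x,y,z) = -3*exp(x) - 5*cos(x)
(-3*exp(x) + 5*sin(x), 0, 0)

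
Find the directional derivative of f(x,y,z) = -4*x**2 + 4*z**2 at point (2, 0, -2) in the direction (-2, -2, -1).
16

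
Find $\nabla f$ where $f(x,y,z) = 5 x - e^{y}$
(5, -exp(y), 0)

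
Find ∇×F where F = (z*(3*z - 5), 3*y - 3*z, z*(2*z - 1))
(3, 6*z - 5, 0)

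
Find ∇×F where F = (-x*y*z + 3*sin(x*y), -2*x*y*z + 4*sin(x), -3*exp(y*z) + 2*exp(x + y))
(2*x*y - 3*z*exp(y*z) + 2*exp(x + y), -x*y - 2*exp(x + y), x*z - 3*x*cos(x*y) - 2*y*z + 4*cos(x))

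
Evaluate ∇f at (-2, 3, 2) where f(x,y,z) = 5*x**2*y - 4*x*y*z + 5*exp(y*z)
(-84, 36 + 10*exp(6), 24 + 15*exp(6))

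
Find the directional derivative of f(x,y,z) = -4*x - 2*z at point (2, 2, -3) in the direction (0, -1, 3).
-3*sqrt(10)/5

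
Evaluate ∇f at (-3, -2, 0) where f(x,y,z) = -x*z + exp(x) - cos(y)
(exp(-3), -sin(2), 3)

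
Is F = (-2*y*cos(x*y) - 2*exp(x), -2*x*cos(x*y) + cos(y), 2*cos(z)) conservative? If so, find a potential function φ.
Yes, F is conservative. φ = -2*exp(x) + sin(y) + 2*sin(z) - 2*sin(x*y)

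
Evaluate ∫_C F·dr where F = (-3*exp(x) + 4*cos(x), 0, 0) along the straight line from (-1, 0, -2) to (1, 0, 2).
-6*sinh(1) + 8*sin(1)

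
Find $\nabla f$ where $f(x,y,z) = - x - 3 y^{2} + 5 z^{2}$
(-1, -6*y, 10*z)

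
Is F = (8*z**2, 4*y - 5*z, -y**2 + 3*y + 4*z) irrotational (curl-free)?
No, ∇×F = (8 - 2*y, 16*z, 0)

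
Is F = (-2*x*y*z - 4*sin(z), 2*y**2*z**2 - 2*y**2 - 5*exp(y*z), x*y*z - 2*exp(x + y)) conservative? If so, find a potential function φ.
No, ∇×F = (x*z - 4*y**2*z + 5*y*exp(y*z) - 2*exp(x + y), -2*x*y - y*z + 2*exp(x + y) - 4*cos(z), 2*x*z) ≠ 0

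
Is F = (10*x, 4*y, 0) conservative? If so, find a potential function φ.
Yes, F is conservative. φ = 5*x**2 + 2*y**2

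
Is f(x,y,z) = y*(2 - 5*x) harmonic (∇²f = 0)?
Yes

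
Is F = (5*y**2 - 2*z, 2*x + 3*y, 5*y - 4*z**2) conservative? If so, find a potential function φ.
No, ∇×F = (5, -2, 2 - 10*y) ≠ 0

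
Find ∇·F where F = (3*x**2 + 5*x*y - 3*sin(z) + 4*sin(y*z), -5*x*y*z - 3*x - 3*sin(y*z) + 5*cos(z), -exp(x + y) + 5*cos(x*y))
-5*x*z + 6*x + 5*y - 3*z*cos(y*z)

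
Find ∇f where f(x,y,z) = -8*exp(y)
(0, -8*exp(y), 0)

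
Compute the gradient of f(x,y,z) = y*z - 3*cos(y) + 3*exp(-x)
(-3*exp(-x), z + 3*sin(y), y)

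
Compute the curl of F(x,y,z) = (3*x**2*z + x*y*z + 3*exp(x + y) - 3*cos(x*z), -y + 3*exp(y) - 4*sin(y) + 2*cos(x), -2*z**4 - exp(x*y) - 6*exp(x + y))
(-x*exp(x*y) - 6*exp(x + y), 3*x**2 + x*y + 3*x*sin(x*z) + y*exp(x*y) + 6*exp(x + y), -x*z - 3*exp(x + y) - 2*sin(x))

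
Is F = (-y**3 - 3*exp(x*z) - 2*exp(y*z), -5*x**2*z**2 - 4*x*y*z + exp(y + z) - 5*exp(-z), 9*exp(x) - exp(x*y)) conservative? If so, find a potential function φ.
No, ∇×F = (10*x**2*z + 4*x*y - x*exp(x*y) - exp(y + z) - 5*exp(-z), -3*x*exp(x*z) + y*exp(x*y) - 2*y*exp(y*z) - 9*exp(x), -10*x*z**2 + 3*y**2 - 4*y*z + 2*z*exp(y*z)) ≠ 0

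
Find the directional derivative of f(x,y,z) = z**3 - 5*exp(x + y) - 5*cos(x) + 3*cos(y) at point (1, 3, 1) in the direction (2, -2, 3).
sqrt(17)*(6*sin(3) + 10*sin(1) + 9)/17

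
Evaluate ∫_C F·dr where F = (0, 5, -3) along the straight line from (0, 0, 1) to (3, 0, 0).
3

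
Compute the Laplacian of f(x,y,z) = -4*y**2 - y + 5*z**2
2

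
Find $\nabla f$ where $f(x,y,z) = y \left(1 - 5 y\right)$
(0, 1 - 10*y, 0)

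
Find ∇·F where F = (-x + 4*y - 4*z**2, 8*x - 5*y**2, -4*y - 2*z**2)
-10*y - 4*z - 1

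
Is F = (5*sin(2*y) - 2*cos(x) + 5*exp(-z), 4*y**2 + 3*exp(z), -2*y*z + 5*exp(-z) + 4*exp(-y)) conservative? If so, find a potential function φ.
No, ∇×F = (-2*z - 3*exp(z) - 4*exp(-y), -5*exp(-z), -10*cos(2*y)) ≠ 0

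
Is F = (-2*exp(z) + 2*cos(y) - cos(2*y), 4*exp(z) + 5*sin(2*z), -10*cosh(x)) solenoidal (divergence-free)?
Yes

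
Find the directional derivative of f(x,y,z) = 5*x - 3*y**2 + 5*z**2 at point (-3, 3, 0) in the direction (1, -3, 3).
59*sqrt(19)/19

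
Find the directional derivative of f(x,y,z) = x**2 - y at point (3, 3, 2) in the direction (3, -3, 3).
7*sqrt(3)/3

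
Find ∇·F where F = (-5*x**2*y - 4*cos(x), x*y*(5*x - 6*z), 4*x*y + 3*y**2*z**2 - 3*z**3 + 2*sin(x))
-10*x*y + x*(5*x - 6*z) + 6*y**2*z - 9*z**2 + 4*sin(x)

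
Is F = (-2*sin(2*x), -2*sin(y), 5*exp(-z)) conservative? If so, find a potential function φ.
Yes, F is conservative. φ = cos(2*x) + 2*cos(y) - 5*exp(-z)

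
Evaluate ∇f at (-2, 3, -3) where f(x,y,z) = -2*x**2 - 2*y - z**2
(8, -2, 6)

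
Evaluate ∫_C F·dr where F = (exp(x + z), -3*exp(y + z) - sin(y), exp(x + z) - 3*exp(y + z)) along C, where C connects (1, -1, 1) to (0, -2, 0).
-exp(2) - cos(1) + cos(2) - 3*exp(-2) + 4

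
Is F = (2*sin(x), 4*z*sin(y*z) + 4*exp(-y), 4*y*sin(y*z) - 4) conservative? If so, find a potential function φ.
Yes, F is conservative. φ = -4*z - 2*cos(x) - 4*cos(y*z) - 4*exp(-y)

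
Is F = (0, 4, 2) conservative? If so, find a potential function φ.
Yes, F is conservative. φ = 4*y + 2*z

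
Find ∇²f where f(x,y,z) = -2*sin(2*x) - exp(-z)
8*sin(2*x) - exp(-z)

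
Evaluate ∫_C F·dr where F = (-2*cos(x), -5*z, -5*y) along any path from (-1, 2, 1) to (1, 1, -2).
20 - 4*sin(1)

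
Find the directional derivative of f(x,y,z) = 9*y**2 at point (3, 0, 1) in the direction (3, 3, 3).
0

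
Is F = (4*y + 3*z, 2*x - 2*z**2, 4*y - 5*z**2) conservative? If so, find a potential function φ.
No, ∇×F = (4*z + 4, 3, -2) ≠ 0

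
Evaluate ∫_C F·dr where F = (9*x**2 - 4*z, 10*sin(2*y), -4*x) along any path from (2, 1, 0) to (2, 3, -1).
-5*cos(6) + 5*cos(2) + 8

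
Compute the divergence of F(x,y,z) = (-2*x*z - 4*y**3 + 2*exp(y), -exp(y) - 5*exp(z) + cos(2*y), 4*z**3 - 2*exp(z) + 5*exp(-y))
12*z**2 - 2*z - exp(y) - 2*exp(z) - 2*sin(2*y)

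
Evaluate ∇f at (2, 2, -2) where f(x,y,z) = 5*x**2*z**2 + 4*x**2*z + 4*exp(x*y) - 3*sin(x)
(-3*cos(2) + 48 + 8*exp(4), 8*exp(4), -64)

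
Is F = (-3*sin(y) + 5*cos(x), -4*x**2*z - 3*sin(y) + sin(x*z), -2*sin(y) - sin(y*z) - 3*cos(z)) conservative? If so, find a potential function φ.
No, ∇×F = (4*x**2 - x*cos(x*z) - z*cos(y*z) - 2*cos(y), 0, -8*x*z + z*cos(x*z) + 3*cos(y)) ≠ 0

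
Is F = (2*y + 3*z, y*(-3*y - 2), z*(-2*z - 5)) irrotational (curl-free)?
No, ∇×F = (0, 3, -2)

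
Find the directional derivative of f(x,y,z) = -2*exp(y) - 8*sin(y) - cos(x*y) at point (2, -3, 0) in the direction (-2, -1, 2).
2*(2*(2*cos(3) - sin(6))*exp(3) + 1)*exp(-3)/3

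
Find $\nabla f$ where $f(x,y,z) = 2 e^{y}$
(0, 2*exp(y), 0)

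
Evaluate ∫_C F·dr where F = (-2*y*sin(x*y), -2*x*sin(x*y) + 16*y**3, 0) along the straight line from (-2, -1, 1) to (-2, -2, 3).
2*cos(4) - 2*cos(2) + 60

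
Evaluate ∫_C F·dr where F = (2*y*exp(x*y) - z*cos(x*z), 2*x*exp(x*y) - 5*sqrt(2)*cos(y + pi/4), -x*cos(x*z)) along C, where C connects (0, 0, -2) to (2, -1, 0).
2*exp(-2) - 5*sqrt(2)*cos(pi/4 + 1) + 3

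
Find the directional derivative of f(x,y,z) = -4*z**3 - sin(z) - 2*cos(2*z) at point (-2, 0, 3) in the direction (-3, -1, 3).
3*sqrt(19)*(-108 + 4*sin(6) - cos(3))/19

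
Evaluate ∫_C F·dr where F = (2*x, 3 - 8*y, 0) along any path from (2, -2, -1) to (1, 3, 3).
-8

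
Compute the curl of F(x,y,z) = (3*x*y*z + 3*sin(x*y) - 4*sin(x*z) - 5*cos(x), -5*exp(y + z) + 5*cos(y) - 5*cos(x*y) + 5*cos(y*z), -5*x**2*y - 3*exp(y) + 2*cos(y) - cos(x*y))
(-5*x**2 + x*sin(x*y) + 5*y*sin(y*z) - 3*exp(y) + 5*exp(y + z) - 2*sin(y), 13*x*y - 4*x*cos(x*z) - y*sin(x*y), -3*x*z - 3*x*cos(x*y) + 5*y*sin(x*y))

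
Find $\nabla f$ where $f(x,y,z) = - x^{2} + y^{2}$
(-2*x, 2*y, 0)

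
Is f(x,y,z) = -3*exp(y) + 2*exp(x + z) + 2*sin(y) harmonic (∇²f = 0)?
No, ∇²f = -3*exp(y) + 4*exp(x + z) - 2*sin(y)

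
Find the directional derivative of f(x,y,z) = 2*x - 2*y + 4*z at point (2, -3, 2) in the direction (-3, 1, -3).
-20*sqrt(19)/19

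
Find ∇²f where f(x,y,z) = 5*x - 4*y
0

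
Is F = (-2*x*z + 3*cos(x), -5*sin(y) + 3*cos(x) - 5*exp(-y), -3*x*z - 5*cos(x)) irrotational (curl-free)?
No, ∇×F = (0, -2*x + 3*z - 5*sin(x), -3*sin(x))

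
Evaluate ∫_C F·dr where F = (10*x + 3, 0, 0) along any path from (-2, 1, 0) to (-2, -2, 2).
0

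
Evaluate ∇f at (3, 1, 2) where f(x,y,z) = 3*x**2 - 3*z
(18, 0, -3)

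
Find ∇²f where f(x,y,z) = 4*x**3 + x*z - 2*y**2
24*x - 4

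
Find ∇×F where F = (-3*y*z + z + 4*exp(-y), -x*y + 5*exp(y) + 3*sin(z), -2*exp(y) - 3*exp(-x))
(-2*exp(y) - 3*cos(z), -3*y + 1 - 3*exp(-x), -y + 3*z + 4*exp(-y))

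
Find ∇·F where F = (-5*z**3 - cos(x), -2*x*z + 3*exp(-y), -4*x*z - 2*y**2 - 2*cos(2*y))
-4*x + sin(x) - 3*exp(-y)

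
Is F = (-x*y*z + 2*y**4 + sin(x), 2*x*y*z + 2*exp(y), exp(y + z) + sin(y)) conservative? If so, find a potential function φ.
No, ∇×F = (-2*x*y + exp(y + z) + cos(y), -x*y, x*z - 8*y**3 + 2*y*z) ≠ 0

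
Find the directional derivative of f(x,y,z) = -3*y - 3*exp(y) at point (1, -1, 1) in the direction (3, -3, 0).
3*sqrt(2)*(1 + E)*exp(-1)/2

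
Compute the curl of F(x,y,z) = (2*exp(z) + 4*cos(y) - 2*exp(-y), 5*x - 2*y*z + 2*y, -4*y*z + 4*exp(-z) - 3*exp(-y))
(2*y - 4*z + 3*exp(-y), 2*exp(z), 4*sin(y) + 5 - 2*exp(-y))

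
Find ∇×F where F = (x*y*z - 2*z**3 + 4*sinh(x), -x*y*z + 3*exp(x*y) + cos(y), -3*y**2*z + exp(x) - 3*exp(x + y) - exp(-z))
(x*y - 6*y*z - 3*exp(x + y), x*y - 6*z**2 - exp(x) + 3*exp(x + y), -x*z - y*z + 3*y*exp(x*y))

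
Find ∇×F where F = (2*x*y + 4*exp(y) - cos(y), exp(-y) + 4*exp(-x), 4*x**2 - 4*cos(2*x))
(0, -8*x - 8*sin(2*x), -2*x - 4*exp(y) - sin(y) - 4*exp(-x))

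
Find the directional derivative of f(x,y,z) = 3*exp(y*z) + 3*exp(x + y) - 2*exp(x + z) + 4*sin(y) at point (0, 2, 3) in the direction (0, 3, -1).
sqrt(10)*(12*cos(2) + 2*exp(3) + 9*exp(2) + 21*exp(6))/10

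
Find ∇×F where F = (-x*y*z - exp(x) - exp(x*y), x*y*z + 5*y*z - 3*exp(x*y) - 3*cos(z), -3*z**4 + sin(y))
(-x*y - 5*y - 3*sin(z) + cos(y), -x*y, x*z + x*exp(x*y) + y*z - 3*y*exp(x*y))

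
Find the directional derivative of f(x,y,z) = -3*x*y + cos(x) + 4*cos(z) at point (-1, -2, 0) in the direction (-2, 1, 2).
-3 - 2*sin(1)/3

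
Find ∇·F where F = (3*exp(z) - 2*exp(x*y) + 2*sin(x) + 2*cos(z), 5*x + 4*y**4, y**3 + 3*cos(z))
16*y**3 - 2*y*exp(x*y) - 3*sin(z) + 2*cos(x)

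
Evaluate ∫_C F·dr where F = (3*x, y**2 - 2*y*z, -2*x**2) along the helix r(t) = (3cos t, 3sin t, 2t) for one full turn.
-18*pi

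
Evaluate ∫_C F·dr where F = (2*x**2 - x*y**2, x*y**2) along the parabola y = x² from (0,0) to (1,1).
11/14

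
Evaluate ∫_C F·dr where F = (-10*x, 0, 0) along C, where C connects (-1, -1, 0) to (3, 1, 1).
-40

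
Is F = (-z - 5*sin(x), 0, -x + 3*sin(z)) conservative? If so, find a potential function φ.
Yes, F is conservative. φ = -x*z + 5*cos(x) - 3*cos(z)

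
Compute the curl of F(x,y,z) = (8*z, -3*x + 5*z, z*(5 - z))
(-5, 8, -3)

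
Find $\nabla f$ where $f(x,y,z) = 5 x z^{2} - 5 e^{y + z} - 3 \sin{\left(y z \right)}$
(5*z**2, -3*z*cos(y*z) - 5*exp(y + z), 10*x*z - 3*y*cos(y*z) - 5*exp(y + z))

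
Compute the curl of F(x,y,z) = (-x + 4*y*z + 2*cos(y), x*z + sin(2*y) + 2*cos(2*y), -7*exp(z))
(-x, 4*y, -3*z + 2*sin(y))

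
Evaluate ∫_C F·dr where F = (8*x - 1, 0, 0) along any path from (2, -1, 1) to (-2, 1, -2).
4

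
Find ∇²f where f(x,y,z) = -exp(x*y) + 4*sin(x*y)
(-x**2 - y**2)*(exp(x*y) + 4*sin(x*y))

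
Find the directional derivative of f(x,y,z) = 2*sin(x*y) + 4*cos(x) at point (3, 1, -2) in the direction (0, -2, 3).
-12*sqrt(13)*cos(3)/13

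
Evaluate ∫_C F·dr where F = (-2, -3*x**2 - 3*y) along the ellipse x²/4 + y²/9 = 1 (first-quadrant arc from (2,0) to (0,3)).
-67/2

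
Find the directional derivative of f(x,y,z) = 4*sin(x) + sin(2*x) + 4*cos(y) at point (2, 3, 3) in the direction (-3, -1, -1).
2*sqrt(11)*(2*sin(3) - 3*cos(4) - 6*cos(2))/11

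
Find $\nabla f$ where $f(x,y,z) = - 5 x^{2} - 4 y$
(-10*x, -4, 0)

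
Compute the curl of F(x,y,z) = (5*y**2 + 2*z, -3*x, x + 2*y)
(2, 1, -10*y - 3)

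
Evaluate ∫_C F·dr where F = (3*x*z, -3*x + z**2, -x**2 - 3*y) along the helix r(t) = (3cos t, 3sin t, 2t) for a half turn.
-33*pi - 36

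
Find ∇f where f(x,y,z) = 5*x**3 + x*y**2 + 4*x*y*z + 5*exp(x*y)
(15*x**2 + y**2 + 4*y*z + 5*y*exp(x*y), x*(2*y + 4*z + 5*exp(x*y)), 4*x*y)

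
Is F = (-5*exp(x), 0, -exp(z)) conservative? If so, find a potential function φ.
Yes, F is conservative. φ = -5*exp(x) - exp(z)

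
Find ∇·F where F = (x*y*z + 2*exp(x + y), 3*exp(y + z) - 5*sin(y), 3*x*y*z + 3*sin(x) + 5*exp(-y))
3*x*y + y*z + 2*exp(x + y) + 3*exp(y + z) - 5*cos(y)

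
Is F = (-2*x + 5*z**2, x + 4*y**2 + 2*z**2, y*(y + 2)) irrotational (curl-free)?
No, ∇×F = (2*y - 4*z + 2, 10*z, 1)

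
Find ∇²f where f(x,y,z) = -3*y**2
-6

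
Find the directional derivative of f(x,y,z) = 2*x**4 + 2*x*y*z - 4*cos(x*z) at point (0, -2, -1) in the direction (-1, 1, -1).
-4*sqrt(3)/3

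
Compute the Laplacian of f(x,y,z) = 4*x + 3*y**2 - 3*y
6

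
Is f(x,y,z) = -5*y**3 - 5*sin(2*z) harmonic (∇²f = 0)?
No, ∇²f = -30*y + 20*sin(2*z)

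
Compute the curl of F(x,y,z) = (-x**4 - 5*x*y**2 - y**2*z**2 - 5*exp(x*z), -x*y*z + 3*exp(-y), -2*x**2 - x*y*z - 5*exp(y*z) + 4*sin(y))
(x*y - x*z - 5*z*exp(y*z) + 4*cos(y), -5*x*exp(x*z) + 4*x - 2*y**2*z + y*z, y*(10*x + 2*z**2 - z))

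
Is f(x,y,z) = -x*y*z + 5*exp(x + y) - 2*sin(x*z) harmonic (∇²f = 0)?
No, ∇²f = 2*x**2*sin(x*z) + 2*z**2*sin(x*z) + 10*exp(x + y)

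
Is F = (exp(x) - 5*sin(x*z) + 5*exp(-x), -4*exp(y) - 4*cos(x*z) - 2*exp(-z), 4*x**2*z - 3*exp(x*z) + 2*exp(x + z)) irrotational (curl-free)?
No, ∇×F = (-4*x*sin(x*z) - 2*exp(-z), -8*x*z - 5*x*cos(x*z) + 3*z*exp(x*z) - 2*exp(x + z), 4*z*sin(x*z))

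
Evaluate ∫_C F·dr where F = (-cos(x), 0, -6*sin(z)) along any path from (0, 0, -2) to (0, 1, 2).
0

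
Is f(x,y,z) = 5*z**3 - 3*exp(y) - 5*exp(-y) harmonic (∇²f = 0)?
No, ∇²f = 30*z - 3*exp(y) - 5*exp(-y)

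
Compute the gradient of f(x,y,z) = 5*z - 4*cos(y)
(0, 4*sin(y), 5)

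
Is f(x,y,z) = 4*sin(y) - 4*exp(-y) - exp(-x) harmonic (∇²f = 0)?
No, ∇²f = -4*sin(y) - 4*exp(-y) - exp(-x)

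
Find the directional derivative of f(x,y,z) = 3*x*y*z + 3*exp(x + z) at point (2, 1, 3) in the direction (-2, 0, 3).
3*sqrt(13)*exp(5)/13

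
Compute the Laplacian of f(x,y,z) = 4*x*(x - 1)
8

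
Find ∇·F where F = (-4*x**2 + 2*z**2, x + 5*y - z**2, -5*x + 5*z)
10 - 8*x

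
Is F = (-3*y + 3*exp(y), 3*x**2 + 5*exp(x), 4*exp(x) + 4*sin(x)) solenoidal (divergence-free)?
Yes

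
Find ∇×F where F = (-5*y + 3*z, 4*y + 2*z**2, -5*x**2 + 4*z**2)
(-4*z, 10*x + 3, 5)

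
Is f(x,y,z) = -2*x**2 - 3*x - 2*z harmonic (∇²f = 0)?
No, ∇²f = -4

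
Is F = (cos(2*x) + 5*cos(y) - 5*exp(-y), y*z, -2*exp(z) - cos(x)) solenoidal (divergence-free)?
No, ∇·F = z - 2*exp(z) - 2*sin(2*x)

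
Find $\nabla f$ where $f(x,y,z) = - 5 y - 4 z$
(0, -5, -4)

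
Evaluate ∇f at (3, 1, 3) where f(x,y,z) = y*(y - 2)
(0, 0, 0)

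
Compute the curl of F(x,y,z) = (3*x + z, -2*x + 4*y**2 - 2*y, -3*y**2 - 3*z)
(-6*y, 1, -2)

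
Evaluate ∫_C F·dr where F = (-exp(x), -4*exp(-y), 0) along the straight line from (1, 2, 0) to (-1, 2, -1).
2*sinh(1)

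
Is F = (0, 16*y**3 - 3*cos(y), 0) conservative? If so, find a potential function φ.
Yes, F is conservative. φ = 4*y**4 - 3*sin(y)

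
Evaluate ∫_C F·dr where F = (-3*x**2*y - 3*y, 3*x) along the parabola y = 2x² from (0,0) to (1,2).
4/5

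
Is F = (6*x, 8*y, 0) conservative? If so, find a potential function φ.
Yes, F is conservative. φ = 3*x**2 + 4*y**2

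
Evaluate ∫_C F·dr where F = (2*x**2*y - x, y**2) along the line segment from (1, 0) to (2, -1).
-14/3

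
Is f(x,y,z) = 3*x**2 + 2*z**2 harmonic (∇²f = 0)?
No, ∇²f = 10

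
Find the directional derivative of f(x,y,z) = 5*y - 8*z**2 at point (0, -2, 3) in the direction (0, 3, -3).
53*sqrt(2)/2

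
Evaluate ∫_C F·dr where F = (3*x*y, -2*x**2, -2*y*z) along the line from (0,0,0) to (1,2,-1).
-2/3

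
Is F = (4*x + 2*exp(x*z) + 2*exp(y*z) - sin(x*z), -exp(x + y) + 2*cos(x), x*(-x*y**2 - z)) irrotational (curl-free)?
No, ∇×F = (-2*x**2*y, 2*x*y**2 + 2*x*exp(x*z) - x*cos(x*z) + 2*y*exp(y*z) + z, -2*z*exp(y*z) - exp(x + y) - 2*sin(x))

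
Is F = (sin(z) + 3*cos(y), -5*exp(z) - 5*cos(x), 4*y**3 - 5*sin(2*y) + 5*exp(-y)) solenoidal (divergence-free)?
Yes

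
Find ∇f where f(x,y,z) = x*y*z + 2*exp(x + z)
(y*z + 2*exp(x + z), x*z, x*y + 2*exp(x + z))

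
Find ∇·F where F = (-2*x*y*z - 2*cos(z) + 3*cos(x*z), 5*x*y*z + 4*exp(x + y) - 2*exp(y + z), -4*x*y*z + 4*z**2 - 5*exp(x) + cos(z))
-4*x*y + 5*x*z - 2*y*z - 3*z*sin(x*z) + 8*z + 4*exp(x + y) - 2*exp(y + z) - sin(z)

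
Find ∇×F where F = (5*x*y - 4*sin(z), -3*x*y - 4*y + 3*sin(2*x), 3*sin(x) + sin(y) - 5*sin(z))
(cos(y), -3*cos(x) - 4*cos(z), -5*x - 3*y + 6*cos(2*x))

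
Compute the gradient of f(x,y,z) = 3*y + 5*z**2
(0, 3, 10*z)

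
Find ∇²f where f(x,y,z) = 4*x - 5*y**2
-10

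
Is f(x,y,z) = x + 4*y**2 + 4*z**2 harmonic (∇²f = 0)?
No, ∇²f = 16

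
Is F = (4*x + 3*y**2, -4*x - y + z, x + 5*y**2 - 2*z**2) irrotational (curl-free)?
No, ∇×F = (10*y - 1, -1, -6*y - 4)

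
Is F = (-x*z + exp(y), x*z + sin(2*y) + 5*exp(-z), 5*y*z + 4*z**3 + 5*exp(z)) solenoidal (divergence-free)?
No, ∇·F = 5*y + 12*z**2 - z + 5*exp(z) + 2*cos(2*y)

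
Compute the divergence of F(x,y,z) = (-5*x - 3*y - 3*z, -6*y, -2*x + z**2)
2*z - 11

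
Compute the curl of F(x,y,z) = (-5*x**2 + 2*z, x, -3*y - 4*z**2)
(-3, 2, 1)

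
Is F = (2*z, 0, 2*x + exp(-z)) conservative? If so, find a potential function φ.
Yes, F is conservative. φ = 2*x*z - exp(-z)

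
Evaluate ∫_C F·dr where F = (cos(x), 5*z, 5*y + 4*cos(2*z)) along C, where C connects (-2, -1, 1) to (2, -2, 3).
-25 + 2*sin(6)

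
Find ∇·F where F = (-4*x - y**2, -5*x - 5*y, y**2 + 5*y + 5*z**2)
10*z - 9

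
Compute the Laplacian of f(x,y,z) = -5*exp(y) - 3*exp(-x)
-5*exp(y) - 3*exp(-x)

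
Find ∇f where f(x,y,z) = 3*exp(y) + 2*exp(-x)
(-2*exp(-x), 3*exp(y), 0)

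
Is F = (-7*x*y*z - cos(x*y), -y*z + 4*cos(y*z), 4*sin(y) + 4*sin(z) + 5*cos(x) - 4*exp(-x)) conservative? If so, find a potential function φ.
No, ∇×F = (4*y*sin(y*z) + y + 4*cos(y), -7*x*y + 5*sin(x) - 4*exp(-x), x*(7*z - sin(x*y))) ≠ 0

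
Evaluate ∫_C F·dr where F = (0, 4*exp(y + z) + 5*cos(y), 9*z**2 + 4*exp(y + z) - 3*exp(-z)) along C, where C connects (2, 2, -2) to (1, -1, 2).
-3*exp(2) - 5*sin(2) - 5*sin(1) + 3*exp(-2) + 4*E + 44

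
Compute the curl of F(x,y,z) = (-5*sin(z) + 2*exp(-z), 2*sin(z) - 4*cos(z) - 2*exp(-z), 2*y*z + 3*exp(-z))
(2*z - 4*sin(z) - 2*cos(z) - 2*exp(-z), -5*cos(z) - 2*exp(-z), 0)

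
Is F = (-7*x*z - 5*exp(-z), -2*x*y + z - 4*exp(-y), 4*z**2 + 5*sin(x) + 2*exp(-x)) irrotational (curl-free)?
No, ∇×F = (-1, -7*x - 5*cos(x) + 5*exp(-z) + 2*exp(-x), -2*y)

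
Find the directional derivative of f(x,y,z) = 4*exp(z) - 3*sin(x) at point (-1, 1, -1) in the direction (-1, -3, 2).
sqrt(14)*(3*E*cos(1) + 8)*exp(-1)/14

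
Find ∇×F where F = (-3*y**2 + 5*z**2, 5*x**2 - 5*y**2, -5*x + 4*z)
(0, 10*z + 5, 10*x + 6*y)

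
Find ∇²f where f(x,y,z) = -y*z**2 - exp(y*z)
-y*(y*exp(y*z) + 2) - z**2*exp(y*z)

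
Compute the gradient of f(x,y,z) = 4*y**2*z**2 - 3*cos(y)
(0, 8*y*z**2 + 3*sin(y), 8*y**2*z)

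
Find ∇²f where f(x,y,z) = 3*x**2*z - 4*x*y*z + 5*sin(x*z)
-5*x**2*sin(x*z) - z*(5*z*sin(x*z) - 6)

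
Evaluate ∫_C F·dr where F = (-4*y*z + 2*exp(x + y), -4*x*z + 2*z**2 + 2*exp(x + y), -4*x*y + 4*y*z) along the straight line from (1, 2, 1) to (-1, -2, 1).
-4*sinh(3) - 8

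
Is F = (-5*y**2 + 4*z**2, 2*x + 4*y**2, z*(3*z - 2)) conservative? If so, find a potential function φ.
No, ∇×F = (0, 8*z, 10*y + 2) ≠ 0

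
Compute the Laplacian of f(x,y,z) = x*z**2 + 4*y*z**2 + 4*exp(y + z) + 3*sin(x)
2*x + 8*y + 8*exp(y + z) - 3*sin(x)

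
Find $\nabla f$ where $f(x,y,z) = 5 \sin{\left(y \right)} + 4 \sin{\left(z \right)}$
(0, 5*cos(y), 4*cos(z))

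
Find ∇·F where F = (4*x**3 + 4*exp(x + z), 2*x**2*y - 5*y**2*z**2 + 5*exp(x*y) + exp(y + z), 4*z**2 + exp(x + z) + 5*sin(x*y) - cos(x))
14*x**2 + 5*x*exp(x*y) - 10*y*z**2 + 8*z + 5*exp(x + z) + exp(y + z)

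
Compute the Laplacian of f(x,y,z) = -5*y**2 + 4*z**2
-2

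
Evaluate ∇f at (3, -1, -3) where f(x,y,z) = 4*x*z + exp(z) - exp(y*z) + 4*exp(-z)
(-12, 3*exp(3), -3*exp(3) + exp(-3) + 12)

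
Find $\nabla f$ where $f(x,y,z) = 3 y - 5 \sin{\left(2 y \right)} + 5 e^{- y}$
(0, -10*cos(2*y) + 3 - 5*exp(-y), 0)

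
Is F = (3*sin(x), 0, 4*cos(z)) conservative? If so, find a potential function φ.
Yes, F is conservative. φ = 4*sin(z) - 3*cos(x)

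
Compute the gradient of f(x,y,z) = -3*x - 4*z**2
(-3, 0, -8*z)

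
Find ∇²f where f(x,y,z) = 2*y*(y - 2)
4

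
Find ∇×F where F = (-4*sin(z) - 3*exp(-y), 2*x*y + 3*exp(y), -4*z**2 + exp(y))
(exp(y), -4*cos(z), 2*y - 3*exp(-y))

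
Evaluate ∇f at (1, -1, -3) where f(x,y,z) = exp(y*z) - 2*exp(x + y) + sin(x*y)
(-2 - cos(1), -3*exp(3) - 2 + cos(1), -exp(3))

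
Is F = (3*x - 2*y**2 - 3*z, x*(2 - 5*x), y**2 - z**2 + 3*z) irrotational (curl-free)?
No, ∇×F = (2*y, -3, -10*x + 4*y + 2)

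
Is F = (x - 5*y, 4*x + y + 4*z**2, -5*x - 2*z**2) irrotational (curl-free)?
No, ∇×F = (-8*z, 5, 9)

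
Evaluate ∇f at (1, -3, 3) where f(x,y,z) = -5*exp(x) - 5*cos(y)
(-5*E, -5*sin(3), 0)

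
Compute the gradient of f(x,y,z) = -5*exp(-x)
(5*exp(-x), 0, 0)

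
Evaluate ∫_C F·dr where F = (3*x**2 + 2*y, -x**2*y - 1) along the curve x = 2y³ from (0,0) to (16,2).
4014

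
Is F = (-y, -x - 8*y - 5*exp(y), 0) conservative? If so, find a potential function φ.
Yes, F is conservative. φ = -x*y - 4*y**2 - 5*exp(y)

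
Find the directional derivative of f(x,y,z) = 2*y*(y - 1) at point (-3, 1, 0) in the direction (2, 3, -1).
3*sqrt(14)/7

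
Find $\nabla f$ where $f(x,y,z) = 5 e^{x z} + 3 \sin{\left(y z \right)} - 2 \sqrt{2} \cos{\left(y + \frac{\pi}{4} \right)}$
(5*z*exp(x*z), 3*z*cos(y*z) + 2*sqrt(2)*sin(y + pi/4), 5*x*exp(x*z) + 3*y*cos(y*z))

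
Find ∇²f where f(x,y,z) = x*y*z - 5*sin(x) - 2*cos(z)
5*sin(x) + 2*cos(z)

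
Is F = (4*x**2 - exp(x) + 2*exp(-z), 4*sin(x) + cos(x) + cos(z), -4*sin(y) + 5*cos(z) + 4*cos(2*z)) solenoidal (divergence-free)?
No, ∇·F = 8*x - exp(x) - 5*sin(z) - 8*sin(2*z)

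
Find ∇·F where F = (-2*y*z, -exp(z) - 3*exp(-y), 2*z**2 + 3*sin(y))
4*z + 3*exp(-y)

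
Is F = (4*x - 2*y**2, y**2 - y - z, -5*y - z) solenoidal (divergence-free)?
No, ∇·F = 2*y + 2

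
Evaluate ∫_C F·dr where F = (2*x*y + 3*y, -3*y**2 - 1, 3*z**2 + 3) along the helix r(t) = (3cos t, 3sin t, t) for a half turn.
pi*(-21/2 + pi**2)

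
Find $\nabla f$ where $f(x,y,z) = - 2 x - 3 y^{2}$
(-2, -6*y, 0)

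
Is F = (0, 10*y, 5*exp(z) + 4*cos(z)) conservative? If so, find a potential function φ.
Yes, F is conservative. φ = 5*y**2 + 5*exp(z) + 4*sin(z)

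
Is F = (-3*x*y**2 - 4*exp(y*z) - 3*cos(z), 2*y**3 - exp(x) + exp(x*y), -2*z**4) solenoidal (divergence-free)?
No, ∇·F = x*exp(x*y) + 3*y**2 - 8*z**3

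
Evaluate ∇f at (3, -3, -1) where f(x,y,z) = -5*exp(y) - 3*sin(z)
(0, -5*exp(-3), -3*cos(1))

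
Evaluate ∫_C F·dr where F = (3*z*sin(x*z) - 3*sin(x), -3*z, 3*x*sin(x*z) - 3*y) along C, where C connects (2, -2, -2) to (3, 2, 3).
-6 + 3*cos(3) + 3*cos(4) - 3*cos(2) - 3*cos(9)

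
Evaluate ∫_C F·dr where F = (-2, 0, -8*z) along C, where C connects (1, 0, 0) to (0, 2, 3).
-34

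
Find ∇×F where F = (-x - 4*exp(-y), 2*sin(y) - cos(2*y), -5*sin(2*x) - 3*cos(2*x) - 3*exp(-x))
(0, -6*sin(2*x) + 10*cos(2*x) - 3*exp(-x), -4*exp(-y))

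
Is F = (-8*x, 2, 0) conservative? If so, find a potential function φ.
Yes, F is conservative. φ = -4*x**2 + 2*y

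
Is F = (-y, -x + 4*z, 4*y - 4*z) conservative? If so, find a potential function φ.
Yes, F is conservative. φ = -x*y + 4*y*z - 2*z**2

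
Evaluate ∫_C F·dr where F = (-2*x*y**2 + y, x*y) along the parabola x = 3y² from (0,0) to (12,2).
-356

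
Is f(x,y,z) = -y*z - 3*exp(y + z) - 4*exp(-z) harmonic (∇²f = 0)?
No, ∇²f = 2*(-3*exp(y + 2*z) - 2)*exp(-z)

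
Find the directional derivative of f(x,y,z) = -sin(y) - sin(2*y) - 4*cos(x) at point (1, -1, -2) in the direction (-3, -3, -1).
3*sqrt(19)*(-4*sin(1) + 2*cos(2) + cos(1))/19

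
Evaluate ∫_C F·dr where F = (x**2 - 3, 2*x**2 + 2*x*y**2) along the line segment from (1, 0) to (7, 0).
96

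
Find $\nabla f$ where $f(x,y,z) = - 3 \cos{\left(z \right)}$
(0, 0, 3*sin(z))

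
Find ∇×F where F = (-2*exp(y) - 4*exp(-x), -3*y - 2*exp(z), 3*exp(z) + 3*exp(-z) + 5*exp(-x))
(2*exp(z), 5*exp(-x), 2*exp(y))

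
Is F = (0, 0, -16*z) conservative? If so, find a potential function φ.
Yes, F is conservative. φ = -8*z**2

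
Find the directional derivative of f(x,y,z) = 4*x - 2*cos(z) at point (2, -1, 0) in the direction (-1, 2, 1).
-2*sqrt(6)/3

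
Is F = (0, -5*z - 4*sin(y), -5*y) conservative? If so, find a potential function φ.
Yes, F is conservative. φ = -5*y*z + 4*cos(y)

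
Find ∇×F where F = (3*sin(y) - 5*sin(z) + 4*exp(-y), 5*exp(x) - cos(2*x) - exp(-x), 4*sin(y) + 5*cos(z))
(4*cos(y), -5*cos(z), 5*exp(x) + 2*sin(2*x) - 3*cos(y) + 4*exp(-y) + exp(-x))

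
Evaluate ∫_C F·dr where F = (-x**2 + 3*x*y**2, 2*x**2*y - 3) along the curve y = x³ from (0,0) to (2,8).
784/3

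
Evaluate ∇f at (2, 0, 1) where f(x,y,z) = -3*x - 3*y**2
(-3, 0, 0)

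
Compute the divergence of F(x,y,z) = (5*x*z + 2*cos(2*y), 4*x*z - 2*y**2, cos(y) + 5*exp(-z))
-4*y + 5*z - 5*exp(-z)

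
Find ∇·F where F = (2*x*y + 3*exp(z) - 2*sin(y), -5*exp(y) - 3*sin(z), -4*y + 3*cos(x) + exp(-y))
2*y - 5*exp(y)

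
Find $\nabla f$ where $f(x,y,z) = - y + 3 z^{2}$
(0, -1, 6*z)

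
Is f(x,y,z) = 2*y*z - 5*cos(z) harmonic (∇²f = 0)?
No, ∇²f = 5*cos(z)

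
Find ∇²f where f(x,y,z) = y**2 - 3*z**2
-4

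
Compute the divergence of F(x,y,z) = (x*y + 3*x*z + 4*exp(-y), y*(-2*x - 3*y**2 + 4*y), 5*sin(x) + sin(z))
-2*x - 9*y**2 + 9*y + 3*z + cos(z)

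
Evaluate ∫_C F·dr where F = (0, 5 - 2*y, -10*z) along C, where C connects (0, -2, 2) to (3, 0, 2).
14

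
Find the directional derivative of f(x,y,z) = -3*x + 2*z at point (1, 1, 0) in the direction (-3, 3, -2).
5*sqrt(22)/22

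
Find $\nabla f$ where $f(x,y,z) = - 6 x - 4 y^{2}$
(-6, -8*y, 0)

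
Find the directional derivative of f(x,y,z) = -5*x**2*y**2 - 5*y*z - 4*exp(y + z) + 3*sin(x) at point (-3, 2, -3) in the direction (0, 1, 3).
sqrt(10)*(-195*E - 16)*exp(-1)/10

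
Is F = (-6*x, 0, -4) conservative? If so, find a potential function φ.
Yes, F is conservative. φ = -3*x**2 - 4*z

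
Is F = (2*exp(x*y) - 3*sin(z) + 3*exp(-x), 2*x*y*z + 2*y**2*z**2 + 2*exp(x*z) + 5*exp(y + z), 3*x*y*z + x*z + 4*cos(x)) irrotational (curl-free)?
No, ∇×F = (-2*x*y + 3*x*z - 2*x*exp(x*z) - 4*y**2*z - 5*exp(y + z), -3*y*z - z + 4*sin(x) - 3*cos(z), -2*x*exp(x*y) + 2*y*z + 2*z*exp(x*z))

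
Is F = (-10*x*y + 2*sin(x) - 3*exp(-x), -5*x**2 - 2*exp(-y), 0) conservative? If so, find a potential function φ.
Yes, F is conservative. φ = -5*x**2*y - 2*cos(x) + 2*exp(-y) + 3*exp(-x)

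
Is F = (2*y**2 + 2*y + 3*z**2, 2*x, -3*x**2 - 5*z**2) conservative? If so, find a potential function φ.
No, ∇×F = (0, 6*x + 6*z, -4*y) ≠ 0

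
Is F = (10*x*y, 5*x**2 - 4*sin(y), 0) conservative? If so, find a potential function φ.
Yes, F is conservative. φ = 5*x**2*y + 4*cos(y)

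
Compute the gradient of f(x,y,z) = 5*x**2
(10*x, 0, 0)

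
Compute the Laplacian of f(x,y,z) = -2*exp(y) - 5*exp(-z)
-2*exp(y) - 5*exp(-z)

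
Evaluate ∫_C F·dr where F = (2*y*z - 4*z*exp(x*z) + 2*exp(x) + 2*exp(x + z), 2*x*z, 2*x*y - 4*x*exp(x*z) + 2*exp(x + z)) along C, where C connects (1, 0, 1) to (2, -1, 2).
-2*exp(4) - 8 + 2*E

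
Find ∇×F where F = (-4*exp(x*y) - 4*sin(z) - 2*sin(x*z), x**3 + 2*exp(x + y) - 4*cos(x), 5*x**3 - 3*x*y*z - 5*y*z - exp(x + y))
(-3*x*z - 5*z - exp(x + y), -15*x**2 - 2*x*cos(x*z) + 3*y*z + exp(x + y) - 4*cos(z), 3*x**2 + 4*x*exp(x*y) + 2*exp(x + y) + 4*sin(x))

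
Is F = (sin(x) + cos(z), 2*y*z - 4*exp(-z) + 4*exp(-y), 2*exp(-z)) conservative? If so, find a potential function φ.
No, ∇×F = (-2*y - 4*exp(-z), -sin(z), 0) ≠ 0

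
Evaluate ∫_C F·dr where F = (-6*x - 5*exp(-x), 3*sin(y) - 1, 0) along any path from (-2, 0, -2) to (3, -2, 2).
-5*exp(2) - 10 + 5*exp(-3) - 3*cos(2)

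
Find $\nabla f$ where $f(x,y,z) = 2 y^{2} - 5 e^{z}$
(0, 4*y, -5*exp(z))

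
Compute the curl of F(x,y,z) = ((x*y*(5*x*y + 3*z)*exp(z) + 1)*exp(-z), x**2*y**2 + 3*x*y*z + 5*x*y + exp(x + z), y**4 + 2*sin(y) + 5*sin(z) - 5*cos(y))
(-3*x*y + 4*y**3 - exp(x + z) + 5*sin(y) + 2*cos(y), 3*x*y - exp(-z), -10*x**2*y + 2*x*y**2 - 3*x*z + 3*y*z + 5*y + exp(x + z))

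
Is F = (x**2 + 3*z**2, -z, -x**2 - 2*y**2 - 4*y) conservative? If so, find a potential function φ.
No, ∇×F = (-4*y - 3, 2*x + 6*z, 0) ≠ 0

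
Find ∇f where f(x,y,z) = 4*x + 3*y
(4, 3, 0)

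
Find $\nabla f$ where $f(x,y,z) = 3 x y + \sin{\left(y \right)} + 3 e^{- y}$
(3*y, 3*x + cos(y) - 3*exp(-y), 0)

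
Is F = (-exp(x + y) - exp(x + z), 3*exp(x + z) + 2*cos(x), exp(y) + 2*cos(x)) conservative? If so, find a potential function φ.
No, ∇×F = (exp(y) - 3*exp(x + z), -exp(x + z) + 2*sin(x), exp(x + y) + 3*exp(x + z) - 2*sin(x)) ≠ 0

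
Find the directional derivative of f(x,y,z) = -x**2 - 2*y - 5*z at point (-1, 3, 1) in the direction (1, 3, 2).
-sqrt(14)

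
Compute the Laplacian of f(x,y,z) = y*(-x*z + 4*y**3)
48*y**2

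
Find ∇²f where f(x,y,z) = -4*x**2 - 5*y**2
-18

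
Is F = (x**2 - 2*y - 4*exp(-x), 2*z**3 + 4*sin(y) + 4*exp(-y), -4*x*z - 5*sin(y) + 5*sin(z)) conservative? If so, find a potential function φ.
No, ∇×F = (-6*z**2 - 5*cos(y), 4*z, 2) ≠ 0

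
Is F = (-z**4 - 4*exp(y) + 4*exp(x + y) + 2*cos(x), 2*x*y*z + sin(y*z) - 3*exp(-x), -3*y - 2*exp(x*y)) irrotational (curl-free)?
No, ∇×F = (-2*x*y - 2*x*exp(x*y) - y*cos(y*z) - 3, 2*y*exp(x*y) - 4*z**3, 2*y*z + 4*exp(y) - 4*exp(x + y) + 3*exp(-x))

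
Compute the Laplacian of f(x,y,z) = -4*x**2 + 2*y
-8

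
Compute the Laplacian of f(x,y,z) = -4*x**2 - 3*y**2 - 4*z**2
-22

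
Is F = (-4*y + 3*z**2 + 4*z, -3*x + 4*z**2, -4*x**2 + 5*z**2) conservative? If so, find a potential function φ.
No, ∇×F = (-8*z, 8*x + 6*z + 4, 1) ≠ 0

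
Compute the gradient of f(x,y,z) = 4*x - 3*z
(4, 0, -3)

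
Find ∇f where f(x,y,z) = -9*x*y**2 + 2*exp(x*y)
(y*(-9*y + 2*exp(x*y)), 2*x*(-9*y + exp(x*y)), 0)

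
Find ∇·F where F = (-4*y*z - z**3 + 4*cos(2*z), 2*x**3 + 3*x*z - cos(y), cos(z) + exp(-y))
sin(y) - sin(z)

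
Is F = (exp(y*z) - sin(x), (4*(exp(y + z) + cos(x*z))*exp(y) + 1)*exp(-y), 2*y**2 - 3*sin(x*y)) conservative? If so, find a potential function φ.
No, ∇×F = (4*x*sin(x*z) - 3*x*cos(x*y) + 4*y - 4*exp(y + z), y*(exp(y*z) + 3*cos(x*y)), -z*(exp(y*z) + 4*sin(x*z))) ≠ 0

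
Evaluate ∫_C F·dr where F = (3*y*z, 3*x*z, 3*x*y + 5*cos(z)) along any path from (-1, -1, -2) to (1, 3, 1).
5*sin(1) + 5*sin(2) + 15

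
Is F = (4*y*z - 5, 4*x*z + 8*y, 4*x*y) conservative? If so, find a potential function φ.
Yes, F is conservative. φ = 4*x*y*z - 5*x + 4*y**2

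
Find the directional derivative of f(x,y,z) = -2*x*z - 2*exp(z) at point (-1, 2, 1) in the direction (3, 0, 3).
-sqrt(2)*E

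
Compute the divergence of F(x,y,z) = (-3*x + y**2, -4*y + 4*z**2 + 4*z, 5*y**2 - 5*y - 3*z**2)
-6*z - 7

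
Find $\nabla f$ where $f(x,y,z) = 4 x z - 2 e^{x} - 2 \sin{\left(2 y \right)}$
(4*z - 2*exp(x), -4*cos(2*y), 4*x)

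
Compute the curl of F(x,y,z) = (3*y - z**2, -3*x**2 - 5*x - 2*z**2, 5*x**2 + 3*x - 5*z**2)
(4*z, -10*x - 2*z - 3, -6*x - 8)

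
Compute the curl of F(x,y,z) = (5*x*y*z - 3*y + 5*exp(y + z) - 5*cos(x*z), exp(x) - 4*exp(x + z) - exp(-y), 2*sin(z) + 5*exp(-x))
(4*exp(x + z), 5*((x*y + x*sin(x*z) + exp(y + z))*exp(x) + 1)*exp(-x), -5*x*z + exp(x) - 4*exp(x + z) - 5*exp(y + z) + 3)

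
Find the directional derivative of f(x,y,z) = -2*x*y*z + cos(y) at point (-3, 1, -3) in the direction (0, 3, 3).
-sqrt(2)*(sin(1) + 12)/2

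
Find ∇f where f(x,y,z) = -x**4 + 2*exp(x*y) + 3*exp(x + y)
(-4*x**3 + 2*y*exp(x*y) + 3*exp(x + y), 2*x*exp(x*y) + 3*exp(x + y), 0)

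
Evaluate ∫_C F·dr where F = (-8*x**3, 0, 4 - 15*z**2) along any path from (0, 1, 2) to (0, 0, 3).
-91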